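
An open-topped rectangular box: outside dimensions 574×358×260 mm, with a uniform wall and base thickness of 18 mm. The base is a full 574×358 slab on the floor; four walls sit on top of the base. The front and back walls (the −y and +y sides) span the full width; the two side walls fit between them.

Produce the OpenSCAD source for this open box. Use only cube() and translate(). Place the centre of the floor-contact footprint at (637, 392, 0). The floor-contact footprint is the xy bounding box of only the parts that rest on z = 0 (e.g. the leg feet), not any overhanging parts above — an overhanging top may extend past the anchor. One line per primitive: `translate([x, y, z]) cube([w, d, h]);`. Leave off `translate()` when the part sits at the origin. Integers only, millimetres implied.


translate([350, 213, 0]) cube([574, 358, 18]);
translate([350, 213, 18]) cube([574, 18, 242]);
translate([350, 553, 18]) cube([574, 18, 242]);
translate([350, 231, 18]) cube([18, 322, 242]);
translate([906, 231, 18]) cube([18, 322, 242]);


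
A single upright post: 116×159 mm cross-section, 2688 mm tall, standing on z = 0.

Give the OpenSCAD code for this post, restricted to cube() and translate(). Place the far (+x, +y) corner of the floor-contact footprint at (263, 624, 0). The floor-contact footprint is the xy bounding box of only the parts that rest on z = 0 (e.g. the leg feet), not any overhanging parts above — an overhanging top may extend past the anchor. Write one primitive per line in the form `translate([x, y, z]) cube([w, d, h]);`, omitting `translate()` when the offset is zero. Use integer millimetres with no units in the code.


translate([147, 465, 0]) cube([116, 159, 2688]);


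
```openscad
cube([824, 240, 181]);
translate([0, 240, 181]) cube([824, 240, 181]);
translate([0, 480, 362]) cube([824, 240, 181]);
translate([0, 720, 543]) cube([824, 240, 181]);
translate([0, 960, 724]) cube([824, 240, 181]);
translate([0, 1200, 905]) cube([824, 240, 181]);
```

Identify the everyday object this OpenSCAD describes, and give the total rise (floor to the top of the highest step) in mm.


A staircase. The total rise is 1086 mm.

6 identical blocks, each offset up and back from the previous — a staircase. Each step is 181 mm tall and there are 6 of them, so the total rise is 6 × 181 = 1086 mm.


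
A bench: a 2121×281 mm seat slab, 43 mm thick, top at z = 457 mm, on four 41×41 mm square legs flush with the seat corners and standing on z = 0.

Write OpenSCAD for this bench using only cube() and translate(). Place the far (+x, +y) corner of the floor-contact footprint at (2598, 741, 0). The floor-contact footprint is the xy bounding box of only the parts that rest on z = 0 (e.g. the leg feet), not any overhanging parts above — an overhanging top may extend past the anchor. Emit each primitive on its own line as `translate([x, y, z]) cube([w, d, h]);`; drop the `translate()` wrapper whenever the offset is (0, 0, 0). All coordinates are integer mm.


translate([477, 460, 414]) cube([2121, 281, 43]);
translate([477, 460, 0]) cube([41, 41, 414]);
translate([477, 700, 0]) cube([41, 41, 414]);
translate([2557, 460, 0]) cube([41, 41, 414]);
translate([2557, 700, 0]) cube([41, 41, 414]);


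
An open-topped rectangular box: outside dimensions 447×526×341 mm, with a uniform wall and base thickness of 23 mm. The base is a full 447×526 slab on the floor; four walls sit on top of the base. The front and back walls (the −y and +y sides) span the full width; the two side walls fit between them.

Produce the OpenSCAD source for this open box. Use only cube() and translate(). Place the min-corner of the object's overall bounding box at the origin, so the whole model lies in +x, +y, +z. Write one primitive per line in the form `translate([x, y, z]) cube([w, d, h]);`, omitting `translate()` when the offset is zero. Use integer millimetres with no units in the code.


cube([447, 526, 23]);
translate([0, 0, 23]) cube([447, 23, 318]);
translate([0, 503, 23]) cube([447, 23, 318]);
translate([0, 23, 23]) cube([23, 480, 318]);
translate([424, 23, 23]) cube([23, 480, 318]);


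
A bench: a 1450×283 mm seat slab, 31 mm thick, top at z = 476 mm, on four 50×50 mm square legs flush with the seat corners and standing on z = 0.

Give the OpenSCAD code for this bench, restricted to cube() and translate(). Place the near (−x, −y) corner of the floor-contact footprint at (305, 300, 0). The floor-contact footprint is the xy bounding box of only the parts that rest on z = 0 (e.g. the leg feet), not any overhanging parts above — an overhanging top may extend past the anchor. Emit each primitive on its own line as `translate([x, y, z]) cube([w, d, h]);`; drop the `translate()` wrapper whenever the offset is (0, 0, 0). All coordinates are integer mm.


translate([305, 300, 445]) cube([1450, 283, 31]);
translate([305, 300, 0]) cube([50, 50, 445]);
translate([305, 533, 0]) cube([50, 50, 445]);
translate([1705, 300, 0]) cube([50, 50, 445]);
translate([1705, 533, 0]) cube([50, 50, 445]);


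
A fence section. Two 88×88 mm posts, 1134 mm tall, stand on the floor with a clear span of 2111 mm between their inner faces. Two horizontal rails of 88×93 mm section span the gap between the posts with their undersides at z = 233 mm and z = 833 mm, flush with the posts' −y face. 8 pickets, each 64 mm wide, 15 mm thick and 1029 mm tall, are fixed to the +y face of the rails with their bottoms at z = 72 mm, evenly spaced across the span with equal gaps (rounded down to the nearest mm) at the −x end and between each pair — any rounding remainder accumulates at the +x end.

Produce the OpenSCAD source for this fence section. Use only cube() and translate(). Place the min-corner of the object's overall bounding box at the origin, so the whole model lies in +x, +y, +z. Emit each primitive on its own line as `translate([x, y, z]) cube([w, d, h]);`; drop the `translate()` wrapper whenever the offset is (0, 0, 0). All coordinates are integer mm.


cube([88, 88, 1134]);
translate([2199, 0, 0]) cube([88, 88, 1134]);
translate([88, 0, 233]) cube([2111, 88, 93]);
translate([88, 0, 833]) cube([2111, 88, 93]);
translate([265, 88, 72]) cube([64, 15, 1029]);
translate([506, 88, 72]) cube([64, 15, 1029]);
translate([747, 88, 72]) cube([64, 15, 1029]);
translate([988, 88, 72]) cube([64, 15, 1029]);
translate([1229, 88, 72]) cube([64, 15, 1029]);
translate([1470, 88, 72]) cube([64, 15, 1029]);
translate([1711, 88, 72]) cube([64, 15, 1029]);
translate([1952, 88, 72]) cube([64, 15, 1029]);


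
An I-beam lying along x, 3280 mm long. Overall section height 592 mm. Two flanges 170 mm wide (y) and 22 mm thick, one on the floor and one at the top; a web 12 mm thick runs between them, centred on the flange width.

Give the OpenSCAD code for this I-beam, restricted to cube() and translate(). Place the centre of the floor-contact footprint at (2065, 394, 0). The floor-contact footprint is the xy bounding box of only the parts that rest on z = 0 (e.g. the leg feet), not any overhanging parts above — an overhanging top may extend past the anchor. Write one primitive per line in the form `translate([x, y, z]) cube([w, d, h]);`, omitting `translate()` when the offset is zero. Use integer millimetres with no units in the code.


translate([425, 309, 0]) cube([3280, 170, 22]);
translate([425, 388, 22]) cube([3280, 12, 548]);
translate([425, 309, 570]) cube([3280, 170, 22]);


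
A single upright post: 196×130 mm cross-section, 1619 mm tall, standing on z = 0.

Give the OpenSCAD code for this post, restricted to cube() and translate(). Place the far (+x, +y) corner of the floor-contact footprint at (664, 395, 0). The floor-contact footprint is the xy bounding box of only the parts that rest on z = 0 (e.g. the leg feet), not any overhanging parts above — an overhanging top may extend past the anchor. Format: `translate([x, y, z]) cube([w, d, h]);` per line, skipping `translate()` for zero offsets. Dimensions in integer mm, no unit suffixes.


translate([468, 265, 0]) cube([196, 130, 1619]);


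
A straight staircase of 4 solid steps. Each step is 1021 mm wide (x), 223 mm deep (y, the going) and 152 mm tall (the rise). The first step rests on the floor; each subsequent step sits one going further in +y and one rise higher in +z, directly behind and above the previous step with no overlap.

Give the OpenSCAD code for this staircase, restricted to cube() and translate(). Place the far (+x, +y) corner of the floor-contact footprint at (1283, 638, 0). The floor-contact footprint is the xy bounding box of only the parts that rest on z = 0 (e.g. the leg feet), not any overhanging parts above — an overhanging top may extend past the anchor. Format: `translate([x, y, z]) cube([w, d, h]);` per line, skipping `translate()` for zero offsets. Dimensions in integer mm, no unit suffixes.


translate([262, 415, 0]) cube([1021, 223, 152]);
translate([262, 638, 152]) cube([1021, 223, 152]);
translate([262, 861, 304]) cube([1021, 223, 152]);
translate([262, 1084, 456]) cube([1021, 223, 152]);


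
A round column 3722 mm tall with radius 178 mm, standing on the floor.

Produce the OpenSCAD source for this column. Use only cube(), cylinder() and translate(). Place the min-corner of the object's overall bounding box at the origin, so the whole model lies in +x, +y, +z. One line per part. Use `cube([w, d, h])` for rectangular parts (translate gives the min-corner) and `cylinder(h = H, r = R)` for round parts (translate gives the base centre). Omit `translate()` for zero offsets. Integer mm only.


translate([178, 178, 0]) cylinder(h = 3722, r = 178);


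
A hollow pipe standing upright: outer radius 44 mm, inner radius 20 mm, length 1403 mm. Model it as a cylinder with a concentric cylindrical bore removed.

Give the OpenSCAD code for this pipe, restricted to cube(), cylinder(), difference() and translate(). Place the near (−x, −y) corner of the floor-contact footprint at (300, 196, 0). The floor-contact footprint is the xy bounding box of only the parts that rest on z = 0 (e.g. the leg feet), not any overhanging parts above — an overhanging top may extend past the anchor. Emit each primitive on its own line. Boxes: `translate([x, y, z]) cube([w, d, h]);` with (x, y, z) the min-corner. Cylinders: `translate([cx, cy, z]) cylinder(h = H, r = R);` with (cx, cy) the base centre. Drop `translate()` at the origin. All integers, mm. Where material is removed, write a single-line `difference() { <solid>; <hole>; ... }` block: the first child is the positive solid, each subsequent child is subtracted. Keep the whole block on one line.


difference() { translate([344, 240, 0]) cylinder(h = 1403, r = 44); translate([344, 240, 0]) cylinder(h = 1403, r = 20); }


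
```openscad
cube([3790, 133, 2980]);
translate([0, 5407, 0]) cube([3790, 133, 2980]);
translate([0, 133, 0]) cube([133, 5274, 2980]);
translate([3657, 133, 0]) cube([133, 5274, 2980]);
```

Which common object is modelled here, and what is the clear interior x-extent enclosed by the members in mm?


A house (or room) frame. The interior width is 3524 mm.

Four 2980 mm walls enclosing a rectangle with no floor or roof — a room or house frame. Outside width is 3790 mm and wall thickness is 133 mm, so the interior width is 3790 − 2 × 133 = 3524 mm.


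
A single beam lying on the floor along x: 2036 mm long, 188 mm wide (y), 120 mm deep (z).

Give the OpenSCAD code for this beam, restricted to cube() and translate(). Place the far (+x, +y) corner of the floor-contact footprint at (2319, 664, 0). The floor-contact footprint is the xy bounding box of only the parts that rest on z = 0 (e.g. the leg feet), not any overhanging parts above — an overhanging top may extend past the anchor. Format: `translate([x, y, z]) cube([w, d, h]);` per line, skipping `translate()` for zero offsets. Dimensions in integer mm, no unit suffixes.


translate([283, 476, 0]) cube([2036, 188, 120]);


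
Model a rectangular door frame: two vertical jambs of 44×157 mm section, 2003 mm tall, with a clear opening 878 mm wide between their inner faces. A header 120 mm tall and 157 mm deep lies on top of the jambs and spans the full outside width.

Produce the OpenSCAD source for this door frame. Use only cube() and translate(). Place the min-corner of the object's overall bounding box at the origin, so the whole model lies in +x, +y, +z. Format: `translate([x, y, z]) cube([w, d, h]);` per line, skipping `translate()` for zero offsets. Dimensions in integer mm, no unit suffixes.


cube([44, 157, 2003]);
translate([922, 0, 0]) cube([44, 157, 2003]);
translate([0, 0, 2003]) cube([966, 157, 120]);


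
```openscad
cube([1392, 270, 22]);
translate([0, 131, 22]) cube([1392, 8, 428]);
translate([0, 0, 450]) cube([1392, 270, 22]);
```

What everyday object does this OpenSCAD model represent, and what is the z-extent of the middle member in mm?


An I-beam. The web height is 428 mm.

Two wide flanges with a thin centred web — an I-beam. Overall 472 mm minus two 22 mm flanges gives a web of 472 − 2·22 = 428 mm.


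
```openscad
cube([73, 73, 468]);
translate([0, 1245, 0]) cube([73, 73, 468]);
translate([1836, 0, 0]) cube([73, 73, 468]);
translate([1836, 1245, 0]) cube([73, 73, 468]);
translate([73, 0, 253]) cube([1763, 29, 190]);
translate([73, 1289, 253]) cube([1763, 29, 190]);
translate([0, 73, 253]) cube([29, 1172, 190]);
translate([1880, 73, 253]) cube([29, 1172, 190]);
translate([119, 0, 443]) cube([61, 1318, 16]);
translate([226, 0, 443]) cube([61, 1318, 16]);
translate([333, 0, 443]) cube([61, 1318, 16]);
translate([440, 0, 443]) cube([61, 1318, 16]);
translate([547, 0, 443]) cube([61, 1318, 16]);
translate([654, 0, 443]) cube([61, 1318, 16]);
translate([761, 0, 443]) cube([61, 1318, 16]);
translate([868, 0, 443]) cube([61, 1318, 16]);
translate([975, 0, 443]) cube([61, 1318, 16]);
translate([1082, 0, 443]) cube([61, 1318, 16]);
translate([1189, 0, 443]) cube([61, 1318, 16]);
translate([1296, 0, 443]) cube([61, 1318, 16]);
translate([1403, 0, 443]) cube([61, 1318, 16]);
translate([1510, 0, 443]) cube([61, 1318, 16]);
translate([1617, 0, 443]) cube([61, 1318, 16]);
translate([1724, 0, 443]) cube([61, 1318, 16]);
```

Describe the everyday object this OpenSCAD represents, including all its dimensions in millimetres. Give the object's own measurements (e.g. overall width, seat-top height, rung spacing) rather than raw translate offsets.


A bed frame 1909 mm long (x) by 1318 mm wide (y). Four 73×73 mm corner posts, 468 mm tall, at the corners of the footprint. Four rails of 29 mm thickness and 190 mm height run between adjacent posts with their undersides at z = 253 mm, their outer faces flush with the outside of the frame (the two x-running rails run between the posts' inner faces; the two y-running rails run between the posts' inner faces). 16 slats, each 61 mm wide (x) and 16 mm thick, lie across the top of the two x-running rails, running the full 1318 mm width of the frame in y; along x they sit between the end posts with a 46 mm gap after the −x posts and between neighbouring slats, leaving 51 mm before the +x posts.


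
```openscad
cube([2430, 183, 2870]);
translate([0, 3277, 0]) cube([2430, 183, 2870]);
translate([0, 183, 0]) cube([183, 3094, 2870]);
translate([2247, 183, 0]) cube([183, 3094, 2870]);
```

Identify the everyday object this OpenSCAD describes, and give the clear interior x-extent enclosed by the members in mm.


A house (or room) frame. The interior width is 2064 mm.

Four 2870 mm walls enclosing a rectangle with no floor or roof — a room or house frame. Outside width is 2430 mm and wall thickness is 183 mm, so the interior width is 2430 − 2 × 183 = 2064 mm.


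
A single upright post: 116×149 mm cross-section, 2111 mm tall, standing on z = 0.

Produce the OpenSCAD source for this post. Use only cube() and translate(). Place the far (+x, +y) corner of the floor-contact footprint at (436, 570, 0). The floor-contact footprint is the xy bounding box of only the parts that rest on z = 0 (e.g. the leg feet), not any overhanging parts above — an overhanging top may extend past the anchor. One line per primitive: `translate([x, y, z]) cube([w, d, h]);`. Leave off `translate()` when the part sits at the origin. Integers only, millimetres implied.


translate([320, 421, 0]) cube([116, 149, 2111]);


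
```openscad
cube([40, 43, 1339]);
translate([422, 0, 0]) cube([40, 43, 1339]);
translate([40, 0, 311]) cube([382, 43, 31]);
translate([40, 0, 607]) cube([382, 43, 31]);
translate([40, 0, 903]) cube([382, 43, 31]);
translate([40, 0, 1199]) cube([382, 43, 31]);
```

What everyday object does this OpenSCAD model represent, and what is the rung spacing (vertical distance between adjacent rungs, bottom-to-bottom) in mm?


A ladder. The rung spacing is 296 mm.

Two tall 40×43 posts with 4 short bars between them — a ladder. Adjacent rungs sit at z = 311 and z = 607, so the spacing is 607 − 311 = 296 mm.


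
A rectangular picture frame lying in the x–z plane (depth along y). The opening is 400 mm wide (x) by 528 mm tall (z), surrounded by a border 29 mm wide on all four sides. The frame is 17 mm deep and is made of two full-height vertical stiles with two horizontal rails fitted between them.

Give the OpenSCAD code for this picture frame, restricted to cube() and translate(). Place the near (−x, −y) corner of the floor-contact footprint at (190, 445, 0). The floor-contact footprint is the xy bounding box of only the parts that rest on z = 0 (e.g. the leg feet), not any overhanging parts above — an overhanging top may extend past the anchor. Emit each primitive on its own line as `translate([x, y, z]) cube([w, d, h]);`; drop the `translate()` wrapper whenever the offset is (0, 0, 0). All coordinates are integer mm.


translate([190, 445, 0]) cube([29, 17, 586]);
translate([619, 445, 0]) cube([29, 17, 586]);
translate([219, 445, 0]) cube([400, 17, 29]);
translate([219, 445, 557]) cube([400, 17, 29]);


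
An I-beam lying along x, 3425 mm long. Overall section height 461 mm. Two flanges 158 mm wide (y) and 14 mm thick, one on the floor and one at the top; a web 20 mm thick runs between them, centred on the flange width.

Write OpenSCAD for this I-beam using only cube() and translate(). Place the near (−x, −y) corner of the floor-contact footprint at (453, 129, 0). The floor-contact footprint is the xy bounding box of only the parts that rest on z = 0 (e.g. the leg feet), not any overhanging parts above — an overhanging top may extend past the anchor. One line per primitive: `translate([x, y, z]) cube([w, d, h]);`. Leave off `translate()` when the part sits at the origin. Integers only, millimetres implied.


translate([453, 129, 0]) cube([3425, 158, 14]);
translate([453, 198, 14]) cube([3425, 20, 433]);
translate([453, 129, 447]) cube([3425, 158, 14]);


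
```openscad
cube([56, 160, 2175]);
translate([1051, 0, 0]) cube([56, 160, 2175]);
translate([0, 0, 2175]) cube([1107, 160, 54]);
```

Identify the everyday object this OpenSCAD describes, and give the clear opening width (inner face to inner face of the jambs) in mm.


A door frame. The clear opening width is 995 mm.

Two 2175 mm tall posts with a header on top — a door frame. The left jamb is 56 mm wide at x = 0; the right jamb starts at x = 1051. The clear opening is 1051 − 56 = 995 mm.


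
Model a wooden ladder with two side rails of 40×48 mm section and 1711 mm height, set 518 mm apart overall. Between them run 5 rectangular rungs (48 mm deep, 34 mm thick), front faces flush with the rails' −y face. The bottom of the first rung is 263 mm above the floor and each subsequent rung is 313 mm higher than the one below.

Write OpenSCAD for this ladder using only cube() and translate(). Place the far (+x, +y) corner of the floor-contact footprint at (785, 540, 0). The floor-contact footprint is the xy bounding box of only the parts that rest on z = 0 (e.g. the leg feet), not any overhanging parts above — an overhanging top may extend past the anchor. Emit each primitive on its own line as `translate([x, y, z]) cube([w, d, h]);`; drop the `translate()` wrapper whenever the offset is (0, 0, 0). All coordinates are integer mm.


translate([267, 492, 0]) cube([40, 48, 1711]);
translate([745, 492, 0]) cube([40, 48, 1711]);
translate([307, 492, 263]) cube([438, 48, 34]);
translate([307, 492, 576]) cube([438, 48, 34]);
translate([307, 492, 889]) cube([438, 48, 34]);
translate([307, 492, 1202]) cube([438, 48, 34]);
translate([307, 492, 1515]) cube([438, 48, 34]);


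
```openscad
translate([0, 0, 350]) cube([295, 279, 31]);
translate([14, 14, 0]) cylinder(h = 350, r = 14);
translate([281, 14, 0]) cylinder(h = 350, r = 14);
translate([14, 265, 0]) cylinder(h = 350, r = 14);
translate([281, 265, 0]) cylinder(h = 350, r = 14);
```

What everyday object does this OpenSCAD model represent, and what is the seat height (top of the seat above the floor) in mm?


A stool. The seat height is 381 mm.

A 295×279×31 slab at z = 350 on four corner cylinders — a stool. The seat top is 350 + 31 = 381 mm.


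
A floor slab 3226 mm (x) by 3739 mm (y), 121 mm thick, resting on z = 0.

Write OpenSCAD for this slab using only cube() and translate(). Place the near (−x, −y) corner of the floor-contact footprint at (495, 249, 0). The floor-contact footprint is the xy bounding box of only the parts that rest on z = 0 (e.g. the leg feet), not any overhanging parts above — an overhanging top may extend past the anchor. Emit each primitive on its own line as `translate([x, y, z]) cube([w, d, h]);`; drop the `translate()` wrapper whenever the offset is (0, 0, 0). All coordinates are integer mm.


translate([495, 249, 0]) cube([3226, 3739, 121]);


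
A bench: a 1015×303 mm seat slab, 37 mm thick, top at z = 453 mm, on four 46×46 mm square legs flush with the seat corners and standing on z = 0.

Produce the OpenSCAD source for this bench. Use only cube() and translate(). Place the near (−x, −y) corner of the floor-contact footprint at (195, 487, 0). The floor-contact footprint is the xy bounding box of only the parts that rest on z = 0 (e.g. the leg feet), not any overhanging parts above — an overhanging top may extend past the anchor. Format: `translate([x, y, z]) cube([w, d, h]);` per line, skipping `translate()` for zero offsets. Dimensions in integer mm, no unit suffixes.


translate([195, 487, 416]) cube([1015, 303, 37]);
translate([195, 487, 0]) cube([46, 46, 416]);
translate([195, 744, 0]) cube([46, 46, 416]);
translate([1164, 487, 0]) cube([46, 46, 416]);
translate([1164, 744, 0]) cube([46, 46, 416]);


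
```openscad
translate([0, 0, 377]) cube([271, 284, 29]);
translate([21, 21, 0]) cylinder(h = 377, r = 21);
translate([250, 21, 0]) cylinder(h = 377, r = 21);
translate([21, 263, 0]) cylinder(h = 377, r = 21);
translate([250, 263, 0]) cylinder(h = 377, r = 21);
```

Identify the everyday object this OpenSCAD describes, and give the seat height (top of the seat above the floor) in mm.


A stool. The seat height is 406 mm.

A 271×284×29 slab at z = 377 on four corner cylinders — a stool. The seat top is 377 + 29 = 406 mm.


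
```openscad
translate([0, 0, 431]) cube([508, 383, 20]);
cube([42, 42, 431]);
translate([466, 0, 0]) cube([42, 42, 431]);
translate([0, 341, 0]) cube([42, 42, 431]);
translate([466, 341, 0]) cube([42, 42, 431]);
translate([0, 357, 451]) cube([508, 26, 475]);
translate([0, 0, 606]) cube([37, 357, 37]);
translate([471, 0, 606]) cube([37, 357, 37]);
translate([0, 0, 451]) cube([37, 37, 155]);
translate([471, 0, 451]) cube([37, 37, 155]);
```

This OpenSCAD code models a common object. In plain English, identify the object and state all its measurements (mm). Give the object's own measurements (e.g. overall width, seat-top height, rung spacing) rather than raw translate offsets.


A chair. The seat is a 508×383×20 mm slab with its top at z = 451 mm, on four 42×42 mm corner legs (flush with the seat edges, standing on z = 0). A flat backrest 26 mm thick, 475 mm tall, spans the full seat width and rises from the seat top along its +y edge, rear face flush with the rear of the seat. Two armrests of 37×37 mm section run along each side from the seat's front edge to the front of the backrest, top faces 192 mm above the seat top and outer faces flush with the seat's x-edges; a 37×37 mm post under the front of each armrest stands on the seat at the front corner.


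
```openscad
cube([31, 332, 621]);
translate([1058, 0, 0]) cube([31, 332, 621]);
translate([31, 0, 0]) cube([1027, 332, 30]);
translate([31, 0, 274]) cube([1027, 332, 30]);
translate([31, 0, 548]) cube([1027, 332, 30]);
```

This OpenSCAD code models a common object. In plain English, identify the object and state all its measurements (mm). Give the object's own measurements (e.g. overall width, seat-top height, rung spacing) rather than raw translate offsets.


An open bookshelf. Two side panels, each 31 mm thick, 332 mm deep and 621 mm tall, stand 1089 mm apart (outside-to-outside). Between them sit 3 shelves, each 30 mm thick and 332 mm deep, spanning the full gap between the sides. The bottom shelf rests on the floor (its underside at z = 0) and the clear gap between one shelf's top and the next shelf's underside is 244 mm.


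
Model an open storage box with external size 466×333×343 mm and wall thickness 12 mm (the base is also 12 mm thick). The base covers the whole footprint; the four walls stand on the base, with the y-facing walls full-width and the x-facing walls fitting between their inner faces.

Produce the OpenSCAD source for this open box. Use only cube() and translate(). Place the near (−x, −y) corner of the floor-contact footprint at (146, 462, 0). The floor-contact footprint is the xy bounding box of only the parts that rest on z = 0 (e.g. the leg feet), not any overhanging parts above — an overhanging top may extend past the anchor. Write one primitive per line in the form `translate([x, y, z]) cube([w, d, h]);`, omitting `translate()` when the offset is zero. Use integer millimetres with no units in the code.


translate([146, 462, 0]) cube([466, 333, 12]);
translate([146, 462, 12]) cube([466, 12, 331]);
translate([146, 783, 12]) cube([466, 12, 331]);
translate([146, 474, 12]) cube([12, 309, 331]);
translate([600, 474, 12]) cube([12, 309, 331]);


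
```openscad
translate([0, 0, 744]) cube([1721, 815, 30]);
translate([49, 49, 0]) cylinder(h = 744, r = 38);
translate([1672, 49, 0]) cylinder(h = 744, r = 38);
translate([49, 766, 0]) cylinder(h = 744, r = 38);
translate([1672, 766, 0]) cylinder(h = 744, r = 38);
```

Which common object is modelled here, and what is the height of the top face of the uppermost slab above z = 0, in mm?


A table. The table height is 774 mm.

A 1721×815×30 slab sits at z = 744 on four Ø76 mm round legs — a table. The top surface is at 744 + 30 = 774 mm.


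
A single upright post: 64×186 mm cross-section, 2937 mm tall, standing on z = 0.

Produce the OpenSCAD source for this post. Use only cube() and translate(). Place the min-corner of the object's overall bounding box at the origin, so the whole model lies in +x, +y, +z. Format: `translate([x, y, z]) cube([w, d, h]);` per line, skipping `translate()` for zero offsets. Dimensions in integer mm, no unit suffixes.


cube([64, 186, 2937]);


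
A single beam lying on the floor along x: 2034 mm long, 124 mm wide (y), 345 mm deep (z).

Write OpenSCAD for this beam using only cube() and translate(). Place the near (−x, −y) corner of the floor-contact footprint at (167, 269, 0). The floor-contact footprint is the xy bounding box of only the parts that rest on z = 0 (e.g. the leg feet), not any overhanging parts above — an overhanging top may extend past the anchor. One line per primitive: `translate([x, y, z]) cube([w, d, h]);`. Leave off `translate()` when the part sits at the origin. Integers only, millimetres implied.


translate([167, 269, 0]) cube([2034, 124, 345]);


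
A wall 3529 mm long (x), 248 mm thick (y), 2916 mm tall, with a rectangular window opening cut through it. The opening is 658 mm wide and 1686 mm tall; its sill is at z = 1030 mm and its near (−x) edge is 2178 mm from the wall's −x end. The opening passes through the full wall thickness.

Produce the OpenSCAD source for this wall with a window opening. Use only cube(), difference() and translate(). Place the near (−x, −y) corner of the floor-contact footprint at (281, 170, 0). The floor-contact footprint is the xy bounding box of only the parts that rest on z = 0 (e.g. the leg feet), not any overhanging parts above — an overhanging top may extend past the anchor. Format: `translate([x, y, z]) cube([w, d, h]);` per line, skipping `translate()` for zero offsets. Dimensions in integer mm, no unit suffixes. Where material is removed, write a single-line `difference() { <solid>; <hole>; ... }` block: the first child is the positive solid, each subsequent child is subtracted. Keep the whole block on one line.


difference() { translate([281, 170, 0]) cube([3529, 248, 2916]); translate([2459, 170, 1030]) cube([658, 248, 1686]); }


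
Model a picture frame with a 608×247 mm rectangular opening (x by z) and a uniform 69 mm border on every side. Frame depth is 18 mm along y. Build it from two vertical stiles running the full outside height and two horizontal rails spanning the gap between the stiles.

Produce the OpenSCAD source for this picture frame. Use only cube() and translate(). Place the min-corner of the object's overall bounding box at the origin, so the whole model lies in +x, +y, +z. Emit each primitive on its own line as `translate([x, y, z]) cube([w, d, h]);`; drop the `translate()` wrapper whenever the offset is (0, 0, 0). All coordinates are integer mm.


cube([69, 18, 385]);
translate([677, 0, 0]) cube([69, 18, 385]);
translate([69, 0, 0]) cube([608, 18, 69]);
translate([69, 0, 316]) cube([608, 18, 69]);


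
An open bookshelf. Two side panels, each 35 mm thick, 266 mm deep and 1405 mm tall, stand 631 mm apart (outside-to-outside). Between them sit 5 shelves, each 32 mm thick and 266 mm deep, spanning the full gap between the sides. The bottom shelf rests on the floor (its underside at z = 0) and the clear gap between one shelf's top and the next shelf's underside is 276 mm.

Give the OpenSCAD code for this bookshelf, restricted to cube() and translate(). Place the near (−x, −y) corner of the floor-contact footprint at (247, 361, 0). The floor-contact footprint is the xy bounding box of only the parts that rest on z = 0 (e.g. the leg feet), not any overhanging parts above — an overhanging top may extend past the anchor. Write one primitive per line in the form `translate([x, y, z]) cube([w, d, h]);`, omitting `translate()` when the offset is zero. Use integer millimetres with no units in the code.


translate([247, 361, 0]) cube([35, 266, 1405]);
translate([843, 361, 0]) cube([35, 266, 1405]);
translate([282, 361, 0]) cube([561, 266, 32]);
translate([282, 361, 308]) cube([561, 266, 32]);
translate([282, 361, 616]) cube([561, 266, 32]);
translate([282, 361, 924]) cube([561, 266, 32]);
translate([282, 361, 1232]) cube([561, 266, 32]);


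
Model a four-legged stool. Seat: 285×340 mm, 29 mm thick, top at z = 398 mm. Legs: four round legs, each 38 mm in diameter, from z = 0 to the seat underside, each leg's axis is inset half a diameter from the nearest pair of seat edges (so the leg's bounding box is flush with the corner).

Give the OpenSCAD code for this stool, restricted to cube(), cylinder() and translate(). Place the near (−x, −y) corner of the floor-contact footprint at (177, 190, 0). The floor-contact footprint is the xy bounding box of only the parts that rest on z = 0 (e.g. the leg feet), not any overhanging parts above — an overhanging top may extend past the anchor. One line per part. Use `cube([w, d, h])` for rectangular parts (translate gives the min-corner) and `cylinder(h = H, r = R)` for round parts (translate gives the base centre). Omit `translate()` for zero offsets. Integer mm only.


translate([177, 190, 369]) cube([285, 340, 29]);
translate([196, 209, 0]) cylinder(h = 369, r = 19);
translate([443, 209, 0]) cylinder(h = 369, r = 19);
translate([196, 511, 0]) cylinder(h = 369, r = 19);
translate([443, 511, 0]) cylinder(h = 369, r = 19);


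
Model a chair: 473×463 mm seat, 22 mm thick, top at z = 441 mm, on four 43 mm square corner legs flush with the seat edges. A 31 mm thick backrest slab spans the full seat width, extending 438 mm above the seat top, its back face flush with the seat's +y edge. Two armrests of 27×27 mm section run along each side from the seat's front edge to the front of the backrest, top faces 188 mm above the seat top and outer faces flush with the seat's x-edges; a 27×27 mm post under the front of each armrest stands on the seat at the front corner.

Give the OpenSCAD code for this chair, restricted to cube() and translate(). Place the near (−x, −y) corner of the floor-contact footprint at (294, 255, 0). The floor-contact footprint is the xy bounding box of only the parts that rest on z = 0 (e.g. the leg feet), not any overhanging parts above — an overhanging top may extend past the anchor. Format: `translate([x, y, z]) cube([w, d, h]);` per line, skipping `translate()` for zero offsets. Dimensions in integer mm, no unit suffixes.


translate([294, 255, 419]) cube([473, 463, 22]);
translate([294, 255, 0]) cube([43, 43, 419]);
translate([724, 255, 0]) cube([43, 43, 419]);
translate([294, 675, 0]) cube([43, 43, 419]);
translate([724, 675, 0]) cube([43, 43, 419]);
translate([294, 687, 441]) cube([473, 31, 438]);
translate([294, 255, 602]) cube([27, 432, 27]);
translate([740, 255, 602]) cube([27, 432, 27]);
translate([294, 255, 441]) cube([27, 27, 161]);
translate([740, 255, 441]) cube([27, 27, 161]);


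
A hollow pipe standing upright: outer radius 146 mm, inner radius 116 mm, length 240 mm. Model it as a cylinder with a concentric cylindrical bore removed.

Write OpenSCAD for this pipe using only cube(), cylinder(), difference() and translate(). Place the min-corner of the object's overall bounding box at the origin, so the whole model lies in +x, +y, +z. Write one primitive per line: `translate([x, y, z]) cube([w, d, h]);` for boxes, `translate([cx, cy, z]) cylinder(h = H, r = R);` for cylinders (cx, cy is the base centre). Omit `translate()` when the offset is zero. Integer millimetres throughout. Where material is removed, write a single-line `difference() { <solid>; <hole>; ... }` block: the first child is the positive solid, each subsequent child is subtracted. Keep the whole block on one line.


difference() { translate([146, 146, 0]) cylinder(h = 240, r = 146); translate([146, 146, 0]) cylinder(h = 240, r = 116); }


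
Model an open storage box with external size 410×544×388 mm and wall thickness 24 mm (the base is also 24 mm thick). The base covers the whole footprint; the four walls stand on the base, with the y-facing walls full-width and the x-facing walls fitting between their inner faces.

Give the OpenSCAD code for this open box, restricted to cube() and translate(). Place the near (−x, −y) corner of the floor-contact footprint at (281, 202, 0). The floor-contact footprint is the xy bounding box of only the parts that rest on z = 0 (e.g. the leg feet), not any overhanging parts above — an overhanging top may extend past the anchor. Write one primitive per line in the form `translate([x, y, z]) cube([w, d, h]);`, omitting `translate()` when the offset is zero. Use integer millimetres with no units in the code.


translate([281, 202, 0]) cube([410, 544, 24]);
translate([281, 202, 24]) cube([410, 24, 364]);
translate([281, 722, 24]) cube([410, 24, 364]);
translate([281, 226, 24]) cube([24, 496, 364]);
translate([667, 226, 24]) cube([24, 496, 364]);


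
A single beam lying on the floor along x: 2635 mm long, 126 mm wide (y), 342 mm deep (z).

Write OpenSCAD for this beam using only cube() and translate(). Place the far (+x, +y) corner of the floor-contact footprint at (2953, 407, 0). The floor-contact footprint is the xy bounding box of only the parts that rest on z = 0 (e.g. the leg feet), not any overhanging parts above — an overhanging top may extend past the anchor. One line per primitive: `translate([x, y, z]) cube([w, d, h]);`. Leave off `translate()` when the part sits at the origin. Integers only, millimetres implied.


translate([318, 281, 0]) cube([2635, 126, 342]);


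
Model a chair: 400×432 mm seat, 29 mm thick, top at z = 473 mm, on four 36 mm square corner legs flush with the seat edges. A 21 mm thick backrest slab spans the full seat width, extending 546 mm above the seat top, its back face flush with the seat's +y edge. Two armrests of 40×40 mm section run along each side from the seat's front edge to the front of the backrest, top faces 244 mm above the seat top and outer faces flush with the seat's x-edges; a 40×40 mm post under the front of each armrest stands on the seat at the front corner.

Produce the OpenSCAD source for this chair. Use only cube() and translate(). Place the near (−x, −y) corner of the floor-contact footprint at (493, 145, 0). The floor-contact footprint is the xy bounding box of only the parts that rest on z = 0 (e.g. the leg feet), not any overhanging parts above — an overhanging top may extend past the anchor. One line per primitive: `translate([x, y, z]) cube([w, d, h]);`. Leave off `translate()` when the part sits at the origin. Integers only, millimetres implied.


translate([493, 145, 444]) cube([400, 432, 29]);
translate([493, 145, 0]) cube([36, 36, 444]);
translate([857, 145, 0]) cube([36, 36, 444]);
translate([493, 541, 0]) cube([36, 36, 444]);
translate([857, 541, 0]) cube([36, 36, 444]);
translate([493, 556, 473]) cube([400, 21, 546]);
translate([493, 145, 677]) cube([40, 411, 40]);
translate([853, 145, 677]) cube([40, 411, 40]);
translate([493, 145, 473]) cube([40, 40, 204]);
translate([853, 145, 473]) cube([40, 40, 204]);


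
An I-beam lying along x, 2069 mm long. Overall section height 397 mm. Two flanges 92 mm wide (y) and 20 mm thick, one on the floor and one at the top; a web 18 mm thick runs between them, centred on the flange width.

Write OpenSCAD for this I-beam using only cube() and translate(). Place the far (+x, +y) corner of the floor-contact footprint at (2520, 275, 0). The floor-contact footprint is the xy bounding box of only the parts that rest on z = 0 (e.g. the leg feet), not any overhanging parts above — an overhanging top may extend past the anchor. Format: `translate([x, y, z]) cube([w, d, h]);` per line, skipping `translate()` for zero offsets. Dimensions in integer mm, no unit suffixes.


translate([451, 183, 0]) cube([2069, 92, 20]);
translate([451, 220, 20]) cube([2069, 18, 357]);
translate([451, 183, 377]) cube([2069, 92, 20]);


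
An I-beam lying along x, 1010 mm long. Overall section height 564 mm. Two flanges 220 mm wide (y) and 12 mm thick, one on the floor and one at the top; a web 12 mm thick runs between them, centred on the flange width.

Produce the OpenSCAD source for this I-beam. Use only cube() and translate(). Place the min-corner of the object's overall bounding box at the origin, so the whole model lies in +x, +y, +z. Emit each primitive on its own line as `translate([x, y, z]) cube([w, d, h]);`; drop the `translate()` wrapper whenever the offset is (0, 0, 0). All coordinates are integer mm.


cube([1010, 220, 12]);
translate([0, 104, 12]) cube([1010, 12, 540]);
translate([0, 0, 552]) cube([1010, 220, 12]);


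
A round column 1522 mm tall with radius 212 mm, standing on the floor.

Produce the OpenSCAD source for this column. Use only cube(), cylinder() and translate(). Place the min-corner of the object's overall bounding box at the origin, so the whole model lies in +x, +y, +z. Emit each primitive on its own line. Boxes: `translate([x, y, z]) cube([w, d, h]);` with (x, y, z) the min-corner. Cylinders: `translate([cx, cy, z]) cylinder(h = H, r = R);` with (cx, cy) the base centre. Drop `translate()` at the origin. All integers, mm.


translate([212, 212, 0]) cylinder(h = 1522, r = 212);


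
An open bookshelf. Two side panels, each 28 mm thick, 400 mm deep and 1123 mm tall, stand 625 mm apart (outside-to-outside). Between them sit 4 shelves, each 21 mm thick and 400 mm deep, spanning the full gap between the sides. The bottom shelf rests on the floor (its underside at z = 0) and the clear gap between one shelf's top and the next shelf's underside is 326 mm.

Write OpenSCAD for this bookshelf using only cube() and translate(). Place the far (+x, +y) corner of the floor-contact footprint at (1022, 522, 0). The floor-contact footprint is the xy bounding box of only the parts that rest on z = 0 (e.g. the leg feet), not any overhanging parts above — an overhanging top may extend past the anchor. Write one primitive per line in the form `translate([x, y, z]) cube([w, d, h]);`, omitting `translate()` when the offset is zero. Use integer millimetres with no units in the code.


translate([397, 122, 0]) cube([28, 400, 1123]);
translate([994, 122, 0]) cube([28, 400, 1123]);
translate([425, 122, 0]) cube([569, 400, 21]);
translate([425, 122, 347]) cube([569, 400, 21]);
translate([425, 122, 694]) cube([569, 400, 21]);
translate([425, 122, 1041]) cube([569, 400, 21]);
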